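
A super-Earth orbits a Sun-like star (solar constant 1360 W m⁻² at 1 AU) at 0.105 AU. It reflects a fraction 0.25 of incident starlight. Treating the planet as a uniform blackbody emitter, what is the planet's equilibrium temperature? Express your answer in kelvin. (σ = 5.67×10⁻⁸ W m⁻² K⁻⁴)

T_eq ≈ 799 K

Flux at 0.105 AU: S = 1360/0.105² = 1.23×10⁵ W m⁻².
Energy balance: absorbed = emitted ⇒ πR²·S(1−A) = 4πR²·σT_eq⁴, so T_eq⁴ = S(1−A)/(4σ).
T_eq = [1.23×10⁵ × 0.75 / (4 × 5.67×10⁻⁸)]^(1/4) = (4.08×10¹¹)^(1/4) = 799 K.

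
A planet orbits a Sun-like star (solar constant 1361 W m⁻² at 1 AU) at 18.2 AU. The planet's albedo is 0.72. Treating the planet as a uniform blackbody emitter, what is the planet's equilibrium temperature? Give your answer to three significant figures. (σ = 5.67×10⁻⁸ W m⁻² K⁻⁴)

Flux at 18.2 AU: S = 1361/18.2² = 4.11 W m⁻².
Energy balance: absorbed = emitted ⇒ πR²·S(1−A) = 4πR²·σT_eq⁴, so T_eq⁴ = S(1−A)/(4σ).
T_eq = [4.11 × 0.28 / (4 × 5.67×10⁻⁸)]^(1/4) = (5.07×10⁶)^(1/4) = 47.5 K.

T_eq ≈ 47.5 K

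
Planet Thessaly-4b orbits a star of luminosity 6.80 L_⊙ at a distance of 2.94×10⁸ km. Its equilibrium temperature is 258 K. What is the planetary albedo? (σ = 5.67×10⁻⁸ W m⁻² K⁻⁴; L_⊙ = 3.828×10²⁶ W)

d = 2.94×10⁸ km = 2.94×10¹¹ m.
L = 6.80 × 3.828×10²⁶ = 2.60×10²⁷ W.
Flux: S = L/(4πd²) = 2.60×10²⁷/(4π×(2.94×10¹¹)²) = 2400 W m⁻².
From T_eq⁴ = S(1−A)/(4σ): 1−A = 4σT_eq⁴/S.
1−A = 4 × 5.67×10⁻⁸ × (258)⁴ / 2400 = 0.419.

A ≈ 0.58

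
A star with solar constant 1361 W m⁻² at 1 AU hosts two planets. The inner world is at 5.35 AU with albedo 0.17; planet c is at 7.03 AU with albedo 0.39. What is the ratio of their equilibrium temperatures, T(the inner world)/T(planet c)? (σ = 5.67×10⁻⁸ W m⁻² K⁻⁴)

T₁/T₂ ≈ 1.238

T_eq = [S₀(1−A)/(4σd²)]^(1/4), so T ∝ (1−A)^(1/4) / √d.
T₁ = [1361×0.83/(4×5.67×10⁻⁸×5.35²)]^(1/4) = 114.85 K.
T₂ = [1361×0.61/(4×5.67×10⁻⁸×7.03²)]^(1/4) = 92.77 K.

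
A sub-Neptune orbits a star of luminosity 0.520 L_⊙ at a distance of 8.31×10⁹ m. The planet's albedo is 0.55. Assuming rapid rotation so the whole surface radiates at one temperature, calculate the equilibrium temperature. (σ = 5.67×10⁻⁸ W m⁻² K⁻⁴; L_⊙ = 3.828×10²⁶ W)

T_eq ≈ 821 K

L = 0.520 × 3.828×10²⁶ = 1.99×10²⁶ W.
Flux: S = L/(4πd²) = 1.99×10²⁶/(4π×(8.31×10⁹)²) = 2.29×10⁵ W m⁻².
Energy balance: absorbed = emitted ⇒ πR²·S(1−A) = 4πR²·σT_eq⁴, so T_eq⁴ = S(1−A)/(4σ).
T_eq = [2.29×10⁵ × 0.45 / (4 × 5.67×10⁻⁸)]^(1/4) = (4.55×10¹¹)^(1/4) = 821 K.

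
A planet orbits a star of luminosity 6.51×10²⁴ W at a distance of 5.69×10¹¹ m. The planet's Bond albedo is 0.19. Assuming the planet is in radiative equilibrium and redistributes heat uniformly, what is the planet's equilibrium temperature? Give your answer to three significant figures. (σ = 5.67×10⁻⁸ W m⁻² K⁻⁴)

Flux: S = L/(4πd²) = 6.51×10²⁴/(4π×(5.69×10¹¹)²) = 1.60 W m⁻².
Energy balance: absorbed = emitted ⇒ πR²·S(1−A) = 4πR²·σT_eq⁴, so T_eq⁴ = S(1−A)/(4σ).
T_eq = [1.60 × 0.81 / (4 × 5.67×10⁻⁸)]^(1/4) = (5.71×10⁶)^(1/4) = 48.9 K.

T_eq ≈ 48.9 K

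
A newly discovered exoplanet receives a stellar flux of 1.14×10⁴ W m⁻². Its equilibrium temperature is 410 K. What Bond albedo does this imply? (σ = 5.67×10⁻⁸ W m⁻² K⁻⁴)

From T_eq⁴ = S(1−A)/(4σ): 1−A = 4σT_eq⁴/S.
1−A = 4 × 5.67×10⁻⁸ × (410)⁴ / 1.14×10⁴ = 0.562.

A ≈ 0.44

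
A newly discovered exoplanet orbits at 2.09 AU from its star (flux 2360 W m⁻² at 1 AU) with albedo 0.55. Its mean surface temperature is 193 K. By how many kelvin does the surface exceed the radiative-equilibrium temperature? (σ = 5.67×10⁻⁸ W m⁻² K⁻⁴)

S = 2360/2.09² = 540.3 W m⁻².
T_eq = [S(1−A)/(4σ)]^(1/4) = [540.3×0.45/(4×5.67×10⁻⁸)]^(1/4) = 180.9 K.
ΔT = T_surf − T_eq = 193 − 180.9.

ΔT ≈ 12.1 K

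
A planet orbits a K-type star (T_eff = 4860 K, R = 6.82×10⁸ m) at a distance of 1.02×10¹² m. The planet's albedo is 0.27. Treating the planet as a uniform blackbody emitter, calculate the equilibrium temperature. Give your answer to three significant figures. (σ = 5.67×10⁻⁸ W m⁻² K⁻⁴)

L = 4πR_⋆²σT_⋆⁴ = 4π(6.82×10⁸)² × 5.67×10⁻⁸ × (4860)⁴ = 1.85×10²⁶ W.
S = L/(4πd²) = 14.1 W m⁻².
Energy balance: absorbed = emitted ⇒ πR²·S(1−A) = 4πR²·σT_eq⁴, so T_eq⁴ = S(1−A)/(4σ).
T_eq = [14.1 × 0.73 / (4 × 5.67×10⁻⁸)]^(1/4) = (4.55×10⁷)^(1/4) = 82.1 K.

T_eq ≈ 82.1 K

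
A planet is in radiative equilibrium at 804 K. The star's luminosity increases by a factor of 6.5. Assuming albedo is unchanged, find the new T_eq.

T_eq ∝ L^(1/4) · d^(−1/2).
T′ = 804 × 6.5^(1/4) = 1280 K.

T_eq ≈ 1280 K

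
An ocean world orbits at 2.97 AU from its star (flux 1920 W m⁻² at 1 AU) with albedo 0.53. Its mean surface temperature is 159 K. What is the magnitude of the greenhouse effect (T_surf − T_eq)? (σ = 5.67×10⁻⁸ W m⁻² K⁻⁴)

S = 1920/2.97² = 217.7 W m⁻².
T_eq = [S(1−A)/(4σ)]^(1/4) = [217.7×0.47/(4×5.67×10⁻⁸)]^(1/4) = 145.7 K.
ΔT = T_surf − T_eq = 159 − 145.7.

ΔT ≈ 13.3 K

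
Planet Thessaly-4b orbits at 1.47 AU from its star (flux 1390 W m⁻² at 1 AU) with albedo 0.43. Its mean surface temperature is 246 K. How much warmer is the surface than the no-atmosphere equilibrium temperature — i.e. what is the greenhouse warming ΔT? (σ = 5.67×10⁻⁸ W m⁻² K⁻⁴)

S = 1390/1.47² = 643.3 W m⁻².
T_eq = [S(1−A)/(4σ)]^(1/4) = [643.3×0.57/(4×5.67×10⁻⁸)]^(1/4) = 200.5 K.
ΔT = T_surf − T_eq = 246 − 200.5.

ΔT ≈ 45.5 K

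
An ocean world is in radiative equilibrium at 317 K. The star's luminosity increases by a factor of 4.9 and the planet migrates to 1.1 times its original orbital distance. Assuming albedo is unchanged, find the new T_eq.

T_eq ≈ 450 K

T_eq ∝ L^(1/4) · d^(−1/2).
T′ = 317 × 4.9^(1/4) / 1.1^(1/2) = 450 K.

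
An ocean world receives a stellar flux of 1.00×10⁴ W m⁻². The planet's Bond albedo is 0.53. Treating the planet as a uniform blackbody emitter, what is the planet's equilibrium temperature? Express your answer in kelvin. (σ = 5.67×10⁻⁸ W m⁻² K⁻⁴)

Energy balance: absorbed = emitted ⇒ πR²·S(1−A) = 4πR²·σT_eq⁴, so T_eq⁴ = S(1−A)/(4σ).
T_eq = [1.00×10⁴ × 0.47 / (4 × 5.67×10⁻⁸)]^(1/4) = (2.07×10¹⁰)^(1/4) = 379 K.

T_eq ≈ 379 K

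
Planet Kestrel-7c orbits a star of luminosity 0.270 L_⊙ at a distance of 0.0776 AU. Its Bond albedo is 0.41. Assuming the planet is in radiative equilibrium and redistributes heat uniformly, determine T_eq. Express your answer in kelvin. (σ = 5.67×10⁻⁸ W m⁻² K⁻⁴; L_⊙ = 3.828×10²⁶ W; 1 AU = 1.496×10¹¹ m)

d = 0.0776 AU = 1.16×10¹⁰ m.
L = 0.270 × 3.828×10²⁶ = 1.03×10²⁶ W.
Flux: S = L/(4πd²) = 1.03×10²⁶/(4π×(1.16×10¹⁰)²) = 6.10×10⁴ W m⁻².
Energy balance: absorbed = emitted ⇒ πR²·S(1−A) = 4πR²·σT_eq⁴, so T_eq⁴ = S(1−A)/(4σ).
T_eq = [6.10×10⁴ × 0.59 / (4 × 5.67×10⁻⁸)]^(1/4) = (1.59×10¹¹)^(1/4) = 631 K.

T_eq ≈ 631 K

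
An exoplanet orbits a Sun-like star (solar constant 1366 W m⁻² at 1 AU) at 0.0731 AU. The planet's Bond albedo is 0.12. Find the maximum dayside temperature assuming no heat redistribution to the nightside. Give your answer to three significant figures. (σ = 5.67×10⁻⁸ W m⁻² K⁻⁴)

Flux at 0.0731 AU: S = 1366/0.0731² = 2.56×10⁵ W m⁻².
With no redistribution each surface element balances locally: S(1−A) = σT⁴.
T = [2.56×10⁵ × 0.88 / 5.67×10⁻⁸]^(1/4) = (3.97×10¹²)^(1/4) = 1410 K.

T_ss ≈ 1410 K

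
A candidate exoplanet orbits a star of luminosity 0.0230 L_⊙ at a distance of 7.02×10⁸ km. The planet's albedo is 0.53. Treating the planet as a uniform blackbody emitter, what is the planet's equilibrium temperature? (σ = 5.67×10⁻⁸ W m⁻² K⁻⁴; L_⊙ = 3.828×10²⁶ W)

T_eq ≈ 41.4 K

d = 7.02×10⁸ km = 7.02×10¹¹ m.
L = 0.0230 × 3.828×10²⁶ = 8.80×10²⁴ W.
Flux: S = L/(4πd²) = 8.80×10²⁴/(4π×(7.02×10¹¹)²) = 1.42 W m⁻².
Energy balance: absorbed = emitted ⇒ πR²·S(1−A) = 4πR²·σT_eq⁴, so T_eq⁴ = S(1−A)/(4σ).
T_eq = [1.42 × 0.47 / (4 × 5.67×10⁻⁸)]^(1/4) = (2.95×10⁶)^(1/4) = 41.4 K.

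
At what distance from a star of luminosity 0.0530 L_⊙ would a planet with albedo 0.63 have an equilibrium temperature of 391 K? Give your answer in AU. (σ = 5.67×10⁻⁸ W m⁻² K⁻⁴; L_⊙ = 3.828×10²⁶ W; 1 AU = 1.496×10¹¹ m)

L = 0.0530 × 3.828×10²⁶ = 2.03×10²⁵ W.
From T_eq⁴ = L(1−A)/(16πσd²): d = √[L(1−A)/(16πσT_eq⁴)].
d = √[2.03×10²⁵ × 0.37 / (16π × 5.67×10⁻⁸ × (391)⁴)] = 1.06×10¹⁰ m = 0.0710 AU.

d ≈ 0.0710 AU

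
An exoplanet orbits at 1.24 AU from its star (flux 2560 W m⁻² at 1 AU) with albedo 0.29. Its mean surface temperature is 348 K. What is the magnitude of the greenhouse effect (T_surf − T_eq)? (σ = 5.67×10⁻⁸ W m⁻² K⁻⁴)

S = 2560/1.24² = 1665 W m⁻².
T_eq = [S(1−A)/(4σ)]^(1/4) = [1665×0.71/(4×5.67×10⁻⁸)]^(1/4) = 268.7 K.
ΔT = T_surf − T_eq = 348 − 268.7.

ΔT ≈ 79.3 K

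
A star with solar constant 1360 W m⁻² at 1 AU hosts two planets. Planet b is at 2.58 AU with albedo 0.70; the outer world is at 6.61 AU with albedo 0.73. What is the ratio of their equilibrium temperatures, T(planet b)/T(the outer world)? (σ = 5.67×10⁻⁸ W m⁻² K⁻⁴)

T_eq = [S₀(1−A)/(4σd²)]^(1/4), so T ∝ (1−A)^(1/4) / √d.
T₁ = [1360×0.30/(4×5.67×10⁻⁸×2.58²)]^(1/4) = 128.22 K.
T₂ = [1360×0.27/(4×5.67×10⁻⁸×6.61²)]^(1/4) = 78.02 K.

T₁/T₂ ≈ 1.643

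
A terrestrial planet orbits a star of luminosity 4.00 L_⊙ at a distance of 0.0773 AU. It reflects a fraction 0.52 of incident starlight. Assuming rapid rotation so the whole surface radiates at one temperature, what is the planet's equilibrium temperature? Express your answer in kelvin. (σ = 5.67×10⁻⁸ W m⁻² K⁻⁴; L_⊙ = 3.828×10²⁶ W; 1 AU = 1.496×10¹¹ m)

T_eq ≈ 1180 K

d = 0.0773 AU = 1.16×10¹⁰ m.
L = 4.00 × 3.828×10²⁶ = 1.53×10²⁷ W.
Flux: S = L/(4πd²) = 1.53×10²⁷/(4π×(1.16×10¹⁰)²) = 9.11×10⁵ W m⁻².
Energy balance: absorbed = emitted ⇒ πR²·S(1−A) = 4πR²·σT_eq⁴, so T_eq⁴ = S(1−A)/(4σ).
T_eq = [9.11×10⁵ × 0.48 / (4 × 5.67×10⁻⁸)]^(1/4) = (1.93×10¹²)^(1/4) = 1180 K.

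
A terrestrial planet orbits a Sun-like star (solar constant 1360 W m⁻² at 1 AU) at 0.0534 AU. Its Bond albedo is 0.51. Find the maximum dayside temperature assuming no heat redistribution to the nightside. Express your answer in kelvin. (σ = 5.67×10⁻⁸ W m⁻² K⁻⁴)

Flux at 0.0534 AU: S = 1360/0.0534² = 4.77×10⁵ W m⁻².
With no redistribution each surface element balances locally: S(1−A) = σT⁴.
T = [4.77×10⁵ × 0.49 / 5.67×10⁻⁸]^(1/4) = (4.12×10¹²)^(1/4) = 1420 K.

T_ss ≈ 1420 K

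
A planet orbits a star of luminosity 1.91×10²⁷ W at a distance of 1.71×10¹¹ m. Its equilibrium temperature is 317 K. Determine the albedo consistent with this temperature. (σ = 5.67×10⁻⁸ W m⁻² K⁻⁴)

A ≈ 0.56

Flux: S = L/(4πd²) = 1.91×10²⁷/(4π×(1.71×10¹¹)²) = 5200 W m⁻².
From T_eq⁴ = S(1−A)/(4σ): 1−A = 4σT_eq⁴/S.
1−A = 4 × 5.67×10⁻⁸ × (317)⁴ / 5200 = 0.441.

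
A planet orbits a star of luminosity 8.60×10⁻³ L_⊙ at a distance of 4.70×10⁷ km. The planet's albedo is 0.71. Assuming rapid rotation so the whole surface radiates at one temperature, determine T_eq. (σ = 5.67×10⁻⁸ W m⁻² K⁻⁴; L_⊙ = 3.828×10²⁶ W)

T_eq ≈ 111 K

d = 4.70×10⁷ km = 4.70×10¹⁰ m.
L = 8.60×10⁻³ × 3.828×10²⁶ = 3.29×10²⁴ W.
Flux: S = L/(4πd²) = 3.29×10²⁴/(4π×(4.70×10¹⁰)²) = 119 W m⁻².
Energy balance: absorbed = emitted ⇒ πR²·S(1−A) = 4πR²·σT_eq⁴, so T_eq⁴ = S(1−A)/(4σ).
T_eq = [119 × 0.29 / (4 × 5.67×10⁻⁸)]^(1/4) = (1.52×10⁸)^(1/4) = 111 K.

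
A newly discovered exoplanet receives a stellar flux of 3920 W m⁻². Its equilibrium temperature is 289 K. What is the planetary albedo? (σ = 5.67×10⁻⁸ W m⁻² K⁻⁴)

A ≈ 0.60

From T_eq⁴ = S(1−A)/(4σ): 1−A = 4σT_eq⁴/S.
1−A = 4 × 5.67×10⁻⁸ × (289)⁴ / 3920 = 0.404.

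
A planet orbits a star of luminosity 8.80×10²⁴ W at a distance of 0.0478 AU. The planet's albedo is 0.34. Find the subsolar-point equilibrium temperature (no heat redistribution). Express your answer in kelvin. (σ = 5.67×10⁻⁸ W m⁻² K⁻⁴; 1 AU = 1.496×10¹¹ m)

d = 0.0478 AU = 7.15×10⁹ m.
Flux: S = L/(4πd²) = 8.80×10²⁴/(4π×(7.15×10⁹)²) = 1.37×10⁴ W m⁻².
At the subsolar point the surface absorbs S(1−A) and emits σT⁴ per unit area — no factor of 4, since only the local patch is in balance.
T = [1.37×10⁴ × 0.66 / 5.67×10⁻⁸]^(1/4) = (1.59×10¹¹)^(1/4) = 632 K.

T_ss ≈ 632 K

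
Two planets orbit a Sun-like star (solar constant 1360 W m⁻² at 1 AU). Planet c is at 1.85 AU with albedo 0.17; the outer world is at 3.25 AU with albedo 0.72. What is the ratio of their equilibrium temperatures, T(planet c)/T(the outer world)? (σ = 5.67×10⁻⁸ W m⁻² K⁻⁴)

T_eq = [S₀(1−A)/(4σd²)]^(1/4), so T ∝ (1−A)^(1/4) / √d.
T₁ = [1360×0.83/(4×5.67×10⁻⁸×1.85²)]^(1/4) = 195.28 K.
T₂ = [1360×0.28/(4×5.67×10⁻⁸×3.25²)]^(1/4) = 112.29 K.

T₁/T₂ ≈ 1.739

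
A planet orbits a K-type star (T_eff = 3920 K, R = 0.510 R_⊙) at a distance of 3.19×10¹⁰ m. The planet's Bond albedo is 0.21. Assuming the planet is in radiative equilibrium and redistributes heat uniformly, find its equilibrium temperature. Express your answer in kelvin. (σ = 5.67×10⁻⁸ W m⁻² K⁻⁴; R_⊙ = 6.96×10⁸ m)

R_⋆ = 0.510 × 6.96×10⁸ = 3.55×10⁸ m.
L = 4πR_⋆²σT_⋆⁴ = 4π(3.55×10⁸)² × 5.67×10⁻⁸ × (3920)⁴ = 2.12×10²⁵ W.
S = L/(4πd²) = 1660 W m⁻².
Energy balance: absorbed = emitted ⇒ πR²·S(1−A) = 4πR²·σT_eq⁴, so T_eq⁴ = S(1−A)/(4σ).
T_eq = [1660 × 0.79 / (4 × 5.67×10⁻⁸)]^(1/4) = (5.77×10⁹)^(1/4) = 276 K.

T_eq ≈ 276 K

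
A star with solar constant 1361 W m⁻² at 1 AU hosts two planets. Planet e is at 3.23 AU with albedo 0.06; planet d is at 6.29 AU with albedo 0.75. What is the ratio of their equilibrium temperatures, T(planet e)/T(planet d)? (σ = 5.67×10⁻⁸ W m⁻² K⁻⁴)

T₁/T₂ ≈ 1.943

T_eq = [S₀(1−A)/(4σd²)]^(1/4), so T ∝ (1−A)^(1/4) / √d.
T₁ = [1361×0.94/(4×5.67×10⁻⁸×3.23²)]^(1/4) = 152.49 K.
T₂ = [1361×0.25/(4×5.67×10⁻⁸×6.29²)]^(1/4) = 78.47 K.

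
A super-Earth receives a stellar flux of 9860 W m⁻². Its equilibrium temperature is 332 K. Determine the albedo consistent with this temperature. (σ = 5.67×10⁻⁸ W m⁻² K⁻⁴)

From T_eq⁴ = S(1−A)/(4σ): 1−A = 4σT_eq⁴/S.
1−A = 4 × 5.67×10⁻⁸ × (332)⁴ / 9860 = 0.279.

A ≈ 0.72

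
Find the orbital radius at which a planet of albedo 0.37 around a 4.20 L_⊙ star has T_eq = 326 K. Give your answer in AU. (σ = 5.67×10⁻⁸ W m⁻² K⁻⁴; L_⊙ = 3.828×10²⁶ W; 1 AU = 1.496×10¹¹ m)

d ≈ 1.19 AU

L = 4.20 × 3.828×10²⁶ = 1.61×10²⁷ W.
From T_eq⁴ = L(1−A)/(16πσd²): d = √[L(1−A)/(16πσT_eq⁴)].
d = √[1.61×10²⁷ × 0.63 / (16π × 5.67×10⁻⁸ × (326)⁴)] = 1.77×10¹¹ m = 1.19 AU.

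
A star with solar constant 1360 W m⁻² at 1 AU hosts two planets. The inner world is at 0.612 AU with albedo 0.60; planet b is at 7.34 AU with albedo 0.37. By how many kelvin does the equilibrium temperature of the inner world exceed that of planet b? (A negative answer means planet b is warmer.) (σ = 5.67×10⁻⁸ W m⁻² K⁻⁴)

ΔT ≈ 191.4 K

T_eq = [S₀(1−A)/(4σd²)]^(1/4), so T ∝ (1−A)^(1/4) / √d.
T₁ = [1360×0.40/(4×5.67×10⁻⁸×0.612²)]^(1/4) = 282.89 K.
T₂ = [1360×0.63/(4×5.67×10⁻⁸×7.34²)]^(1/4) = 91.51 K.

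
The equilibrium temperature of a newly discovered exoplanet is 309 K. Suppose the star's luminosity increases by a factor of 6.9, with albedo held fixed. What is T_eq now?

T_eq ≈ 501 K

T_eq ∝ L^(1/4) · d^(−1/2).
T′ = 309 × 6.9^(1/4) = 501 K.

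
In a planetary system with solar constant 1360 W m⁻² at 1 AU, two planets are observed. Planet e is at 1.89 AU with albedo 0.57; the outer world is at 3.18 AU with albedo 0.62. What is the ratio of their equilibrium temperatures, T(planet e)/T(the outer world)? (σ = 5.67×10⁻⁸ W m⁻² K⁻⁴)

T₁/T₂ ≈ 1.338

T_eq = [S₀(1−A)/(4σd²)]^(1/4), so T ∝ (1−A)^(1/4) / √d.
T₁ = [1360×0.43/(4×5.67×10⁻⁸×1.89²)]^(1/4) = 163.91 K.
T₂ = [1360×0.38/(4×5.67×10⁻⁸×3.18²)]^(1/4) = 122.52 K.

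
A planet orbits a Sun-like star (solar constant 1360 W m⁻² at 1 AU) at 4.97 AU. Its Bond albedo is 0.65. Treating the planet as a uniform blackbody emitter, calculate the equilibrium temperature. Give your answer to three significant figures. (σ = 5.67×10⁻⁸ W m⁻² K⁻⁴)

Flux at 4.97 AU: S = 1360/4.97² = 55.1 W m⁻².
Energy balance: absorbed = emitted ⇒ πR²·S(1−A) = 4πR²·σT_eq⁴, so T_eq⁴ = S(1−A)/(4σ).
T_eq = [55.1 × 0.35 / (4 × 5.67×10⁻⁸)]^(1/4) = (8.50×10⁷)^(1/4) = 96.0 K.

T_eq ≈ 96.0 K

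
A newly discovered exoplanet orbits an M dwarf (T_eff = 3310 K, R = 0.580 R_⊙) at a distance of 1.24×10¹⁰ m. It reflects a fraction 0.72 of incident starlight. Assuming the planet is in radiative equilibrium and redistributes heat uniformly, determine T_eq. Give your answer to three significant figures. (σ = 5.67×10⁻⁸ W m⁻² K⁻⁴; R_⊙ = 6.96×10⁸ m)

R_⋆ = 0.580 × 6.96×10⁸ = 4.04×10⁸ m.
L = 4πR_⋆²σT_⋆⁴ = 4π(4.04×10⁸)² × 5.67×10⁻⁸ × (3310)⁴ = 1.39×10²⁵ W.
S = L/(4πd²) = 7210 W m⁻².
Energy balance: absorbed = emitted ⇒ πR²·S(1−A) = 4πR²·σT_eq⁴, so T_eq⁴ = S(1−A)/(4σ).
T_eq = [7210 × 0.28 / (4 × 5.67×10⁻⁸)]^(1/4) = (8.91×10⁹)^(1/4) = 307 K.

T_eq ≈ 307 K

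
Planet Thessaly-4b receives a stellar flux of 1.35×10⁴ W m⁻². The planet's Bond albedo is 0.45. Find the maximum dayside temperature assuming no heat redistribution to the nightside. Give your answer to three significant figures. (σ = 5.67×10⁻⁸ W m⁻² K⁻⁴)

T_ss ≈ 602 K

With no redistribution each surface element balances locally: S(1−A) = σT⁴.
T = [1.35×10⁴ × 0.55 / 5.67×10⁻⁸]^(1/4) = (1.31×10¹¹)^(1/4) = 602 K.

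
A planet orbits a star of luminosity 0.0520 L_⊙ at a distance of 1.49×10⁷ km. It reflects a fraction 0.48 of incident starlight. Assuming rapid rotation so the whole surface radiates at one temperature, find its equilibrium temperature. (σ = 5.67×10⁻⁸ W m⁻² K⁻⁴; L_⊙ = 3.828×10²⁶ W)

T_eq ≈ 358 K

d = 1.49×10⁷ km = 1.49×10¹⁰ m.
L = 0.0520 × 3.828×10²⁶ = 1.99×10²⁵ W.
Flux: S = L/(4πd²) = 1.99×10²⁵/(4π×(1.49×10¹⁰)²) = 7130 W m⁻².
Energy balance: absorbed = emitted ⇒ πR²·S(1−A) = 4πR²·σT_eq⁴, so T_eq⁴ = S(1−A)/(4σ).
T_eq = [7130 × 0.52 / (4 × 5.67×10⁻⁸)]^(1/4) = (1.64×10¹⁰)^(1/4) = 358 K.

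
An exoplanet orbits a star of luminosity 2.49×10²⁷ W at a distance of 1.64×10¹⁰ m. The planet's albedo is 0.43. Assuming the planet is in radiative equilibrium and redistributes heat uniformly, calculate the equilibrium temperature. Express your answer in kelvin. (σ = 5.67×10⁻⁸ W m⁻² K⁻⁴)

T_eq ≈ 1170 K

Flux: S = L/(4πd²) = 2.49×10²⁷/(4π×(1.64×10¹⁰)²) = 7.37×10⁵ W m⁻².
Energy balance: absorbed = emitted ⇒ πR²·S(1−A) = 4πR²·σT_eq⁴, so T_eq⁴ = S(1−A)/(4σ).
T_eq = [7.37×10⁵ × 0.57 / (4 × 5.67×10⁻⁸)]^(1/4) = (1.85×10¹²)^(1/4) = 1170 K.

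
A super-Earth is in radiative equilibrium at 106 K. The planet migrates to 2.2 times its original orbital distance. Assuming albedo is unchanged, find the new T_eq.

T_eq ≈ 71.5 K

T_eq ∝ L^(1/4) · d^(−1/2).
T′ = 106 / 2.2^(1/2) = 71.5 K.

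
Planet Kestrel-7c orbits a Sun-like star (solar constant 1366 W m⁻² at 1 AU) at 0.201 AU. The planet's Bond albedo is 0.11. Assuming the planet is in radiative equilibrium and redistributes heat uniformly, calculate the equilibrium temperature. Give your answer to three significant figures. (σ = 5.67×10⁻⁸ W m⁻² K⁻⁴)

T_eq ≈ 604 K

Flux at 0.201 AU: S = 1366/0.201² = 3.38×10⁴ W m⁻².
Energy balance: absorbed = emitted ⇒ πR²·S(1−A) = 4πR²·σT_eq⁴, so T_eq⁴ = S(1−A)/(4σ).
T_eq = [3.38×10⁴ × 0.89 / (4 × 5.67×10⁻⁸)]^(1/4) = (1.33×10¹¹)^(1/4) = 604 K.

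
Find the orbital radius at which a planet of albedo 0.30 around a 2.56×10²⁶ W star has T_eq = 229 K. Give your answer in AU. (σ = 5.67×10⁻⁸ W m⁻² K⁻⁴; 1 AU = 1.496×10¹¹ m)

d ≈ 1.01 AU

From T_eq⁴ = L(1−A)/(16πσd²): d = √[L(1−A)/(16πσT_eq⁴)].
d = √[2.56×10²⁶ × 0.70 / (16π × 5.67×10⁻⁸ × (229)⁴)] = 1.51×10¹¹ m = 1.01 AU.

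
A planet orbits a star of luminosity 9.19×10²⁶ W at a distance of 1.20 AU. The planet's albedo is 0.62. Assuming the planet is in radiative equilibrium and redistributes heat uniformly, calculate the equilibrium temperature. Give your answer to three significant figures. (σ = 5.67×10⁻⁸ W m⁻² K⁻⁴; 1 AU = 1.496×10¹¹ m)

d = 1.20 AU = 1.80×10¹¹ m.
Flux: S = L/(4πd²) = 9.19×10²⁶/(4π×(1.80×10¹¹)²) = 2270 W m⁻².
Energy balance: absorbed = emitted ⇒ πR²·S(1−A) = 4πR²·σT_eq⁴, so T_eq⁴ = S(1−A)/(4σ).
T_eq = [2270 × 0.38 / (4 × 5.67×10⁻⁸)]^(1/4) = (3.80×10⁹)^(1/4) = 248 K.

T_eq ≈ 248 K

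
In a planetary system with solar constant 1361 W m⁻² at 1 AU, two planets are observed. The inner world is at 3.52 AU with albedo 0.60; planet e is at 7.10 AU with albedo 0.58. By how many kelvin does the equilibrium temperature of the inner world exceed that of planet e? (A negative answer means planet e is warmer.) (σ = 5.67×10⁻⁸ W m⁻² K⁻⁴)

T_eq = [S₀(1−A)/(4σd²)]^(1/4), so T ∝ (1−A)^(1/4) / √d.
T₁ = [1361×0.40/(4×5.67×10⁻⁸×3.52²)]^(1/4) = 117.98 K.
T₂ = [1361×0.42/(4×5.67×10⁻⁸×7.10²)]^(1/4) = 84.09 K.

ΔT ≈ 33.9 K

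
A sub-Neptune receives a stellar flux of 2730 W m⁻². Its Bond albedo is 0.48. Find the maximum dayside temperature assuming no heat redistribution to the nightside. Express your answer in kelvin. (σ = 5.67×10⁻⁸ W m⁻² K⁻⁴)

T_ss ≈ 398 K

With no redistribution each surface element balances locally: S(1−A) = σT⁴.
T = [2730 × 0.52 / 5.67×10⁻⁸]^(1/4) = (2.50×10¹⁰)^(1/4) = 398 K.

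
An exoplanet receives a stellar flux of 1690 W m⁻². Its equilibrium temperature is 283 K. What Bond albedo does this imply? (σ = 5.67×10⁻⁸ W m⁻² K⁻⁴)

From T_eq⁴ = S(1−A)/(4σ): 1−A = 4σT_eq⁴/S.
1−A = 4 × 5.67×10⁻⁸ × (283)⁴ / 1690 = 0.861.

A ≈ 0.14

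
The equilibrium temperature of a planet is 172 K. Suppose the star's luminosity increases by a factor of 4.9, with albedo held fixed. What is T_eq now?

T_eq ≈ 256 K

T_eq ∝ L^(1/4) · d^(−1/2).
T′ = 172 × 4.9^(1/4) = 256 K.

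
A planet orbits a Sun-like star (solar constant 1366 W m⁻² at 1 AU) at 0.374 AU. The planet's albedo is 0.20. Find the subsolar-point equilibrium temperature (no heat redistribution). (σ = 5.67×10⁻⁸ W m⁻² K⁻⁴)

Flux at 0.374 AU: S = 1366/0.374² = 9770 W m⁻².
At the subsolar point the surface absorbs S(1−A) and emits σT⁴ per unit area — no factor of 4, since only the local patch is in balance.
T = [9770 × 0.80 / 5.67×10⁻⁸]^(1/4) = (1.38×10¹¹)^(1/4) = 609 K.

T_ss ≈ 609 K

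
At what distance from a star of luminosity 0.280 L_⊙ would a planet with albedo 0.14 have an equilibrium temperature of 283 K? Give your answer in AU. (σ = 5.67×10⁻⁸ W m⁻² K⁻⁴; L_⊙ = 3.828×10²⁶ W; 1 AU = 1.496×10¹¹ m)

L = 0.280 × 3.828×10²⁶ = 1.07×10²⁶ W.
From T_eq⁴ = L(1−A)/(16πσd²): d = √[L(1−A)/(16πσT_eq⁴)].
d = √[1.07×10²⁶ × 0.86 / (16π × 5.67×10⁻⁸ × (283)⁴)] = 7.10×10¹⁰ m = 0.475 AU.

d ≈ 0.475 AU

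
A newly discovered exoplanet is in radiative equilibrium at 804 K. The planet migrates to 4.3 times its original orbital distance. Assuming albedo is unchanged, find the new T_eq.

T_eq ∝ L^(1/4) · d^(−1/2).
T′ = 804 / 4.3^(1/2) = 388 K.

T_eq ≈ 388 K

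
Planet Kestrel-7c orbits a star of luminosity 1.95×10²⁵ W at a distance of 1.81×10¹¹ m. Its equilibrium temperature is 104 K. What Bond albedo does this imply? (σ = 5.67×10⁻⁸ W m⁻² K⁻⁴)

Flux: S = L/(4πd²) = 1.95×10²⁵/(4π×(1.81×10¹¹)²) = 47.4 W m⁻².
From T_eq⁴ = S(1−A)/(4σ): 1−A = 4σT_eq⁴/S.
1−A = 4 × 5.67×10⁻⁸ × (104)⁴ / 47.4 = 0.560.

A ≈ 0.44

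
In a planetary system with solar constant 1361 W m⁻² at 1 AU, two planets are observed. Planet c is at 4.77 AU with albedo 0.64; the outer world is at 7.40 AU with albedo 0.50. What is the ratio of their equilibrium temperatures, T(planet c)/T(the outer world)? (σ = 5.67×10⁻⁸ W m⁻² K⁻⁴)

T₁/T₂ ≈ 1.147

T_eq = [S₀(1−A)/(4σd²)]^(1/4), so T ∝ (1−A)^(1/4) / √d.
T₁ = [1361×0.36/(4×5.67×10⁻⁸×4.77²)]^(1/4) = 98.71 K.
T₂ = [1361×0.50/(4×5.67×10⁻⁸×7.40²)]^(1/4) = 86.04 K.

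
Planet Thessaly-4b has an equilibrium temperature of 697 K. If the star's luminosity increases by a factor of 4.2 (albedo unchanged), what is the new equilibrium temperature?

T_eq ∝ L^(1/4) · d^(−1/2).
T′ = 697 × 4.2^(1/4) = 998 K.

T_eq ≈ 998 K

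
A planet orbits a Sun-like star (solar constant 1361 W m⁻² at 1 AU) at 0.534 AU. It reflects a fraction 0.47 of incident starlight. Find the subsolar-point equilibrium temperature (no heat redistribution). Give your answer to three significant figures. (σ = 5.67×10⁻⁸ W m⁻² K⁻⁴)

Flux at 0.534 AU: S = 1361/0.534² = 4770 W m⁻².
At the subsolar point the surface absorbs S(1−A) and emits σT⁴ per unit area — no factor of 4, since only the local patch is in balance.
T = [4770 × 0.53 / 5.67×10⁻⁸]^(1/4) = (4.46×10¹⁰)^(1/4) = 460 K.

T_ss ≈ 460 K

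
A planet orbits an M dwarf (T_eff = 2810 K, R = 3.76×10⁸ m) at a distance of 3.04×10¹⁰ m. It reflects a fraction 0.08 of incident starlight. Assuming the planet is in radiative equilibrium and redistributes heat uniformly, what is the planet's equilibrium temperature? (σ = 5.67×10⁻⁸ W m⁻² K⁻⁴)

T_eq ≈ 216 K

L = 4πR_⋆²σT_⋆⁴ = 4π(3.76×10⁸)² × 5.67×10⁻⁸ × (2810)⁴ = 6.28×10²⁴ W.
S = L/(4πd²) = 541 W m⁻².
Energy balance: absorbed = emitted ⇒ πR²·S(1−A) = 4πR²·σT_eq⁴, so T_eq⁴ = S(1−A)/(4σ).
T_eq = [541 × 0.92 / (4 × 5.67×10⁻⁸)]^(1/4) = (2.19×10⁹)^(1/4) = 216 K.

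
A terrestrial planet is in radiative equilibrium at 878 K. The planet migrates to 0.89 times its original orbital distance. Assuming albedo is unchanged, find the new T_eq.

T_eq ≈ 931 K

T_eq ∝ L^(1/4) · d^(−1/2).
T′ = 878 / 0.89^(1/2) = 931 K.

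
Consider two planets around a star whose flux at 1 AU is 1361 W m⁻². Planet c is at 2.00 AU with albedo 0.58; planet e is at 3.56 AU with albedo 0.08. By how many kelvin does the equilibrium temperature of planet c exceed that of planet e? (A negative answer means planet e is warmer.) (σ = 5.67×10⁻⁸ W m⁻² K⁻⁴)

T_eq = [S₀(1−A)/(4σd²)]^(1/4), so T ∝ (1−A)^(1/4) / √d.
T₁ = [1361×0.42/(4×5.67×10⁻⁸×2.00²)]^(1/4) = 158.43 K.
T₂ = [1361×0.92/(4×5.67×10⁻⁸×3.56²)]^(1/4) = 144.47 K.

ΔT ≈ 14.0 K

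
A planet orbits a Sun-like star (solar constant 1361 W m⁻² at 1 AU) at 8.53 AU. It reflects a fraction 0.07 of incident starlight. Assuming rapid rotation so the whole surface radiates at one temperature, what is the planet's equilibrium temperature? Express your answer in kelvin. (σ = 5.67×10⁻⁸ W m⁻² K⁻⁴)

T_eq ≈ 93.6 K

Flux at 8.53 AU: S = 1361/8.53² = 18.7 W m⁻².
Energy balance: absorbed = emitted ⇒ πR²·S(1−A) = 4πR²·σT_eq⁴, so T_eq⁴ = S(1−A)/(4σ).
T_eq = [18.7 × 0.93 / (4 × 5.67×10⁻⁸)]^(1/4) = (7.67×10⁷)^(1/4) = 93.6 K.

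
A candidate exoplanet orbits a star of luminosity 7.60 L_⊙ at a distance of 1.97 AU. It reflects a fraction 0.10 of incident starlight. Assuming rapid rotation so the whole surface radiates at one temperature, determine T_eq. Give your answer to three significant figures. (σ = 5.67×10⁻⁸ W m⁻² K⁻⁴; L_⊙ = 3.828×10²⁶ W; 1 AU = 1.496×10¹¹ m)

T_eq ≈ 321 K

d = 1.97 AU = 2.95×10¹¹ m.
L = 7.60 × 3.828×10²⁶ = 2.91×10²⁷ W.
Flux: S = L/(4πd²) = 2.91×10²⁷/(4π×(2.95×10¹¹)²) = 2670 W m⁻².
Energy balance: absorbed = emitted ⇒ πR²·S(1−A) = 4πR²·σT_eq⁴, so T_eq⁴ = S(1−A)/(4σ).
T_eq = [2670 × 0.90 / (4 × 5.67×10⁻⁸)]^(1/4) = (1.06×10¹⁰)^(1/4) = 321 K.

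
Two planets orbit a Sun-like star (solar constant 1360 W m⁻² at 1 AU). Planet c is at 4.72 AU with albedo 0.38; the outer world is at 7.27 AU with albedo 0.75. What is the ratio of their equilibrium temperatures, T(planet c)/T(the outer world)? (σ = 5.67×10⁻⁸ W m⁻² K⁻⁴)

T_eq = [S₀(1−A)/(4σd²)]^(1/4), so T ∝ (1−A)^(1/4) / √d.
T₁ = [1360×0.62/(4×5.67×10⁻⁸×4.72²)]^(1/4) = 113.66 K.
T₂ = [1360×0.25/(4×5.67×10⁻⁸×7.27²)]^(1/4) = 72.98 K.

T₁/T₂ ≈ 1.557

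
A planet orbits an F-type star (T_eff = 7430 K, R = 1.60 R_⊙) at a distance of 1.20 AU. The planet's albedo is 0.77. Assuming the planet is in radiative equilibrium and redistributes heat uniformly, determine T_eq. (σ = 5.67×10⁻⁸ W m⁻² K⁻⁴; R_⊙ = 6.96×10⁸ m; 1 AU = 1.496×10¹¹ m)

T_eq ≈ 287 K

R_⋆ = 1.60 × 6.96×10⁸ = 1.11×10⁹ m.
d = 1.20 AU = 1.80×10¹¹ m.
L = 4πR_⋆²σT_⋆⁴ = 4π(1.11×10⁹)² × 5.67×10⁻⁸ × (7430)⁴ = 2.69×10²⁷ W.
S = L/(4πd²) = 6650 W m⁻².
Energy balance: absorbed = emitted ⇒ πR²·S(1−A) = 4πR²·σT_eq⁴, so T_eq⁴ = S(1−A)/(4σ).
T_eq = [6650 × 0.23 / (4 × 5.67×10⁻⁸)]^(1/4) = (6.74×10⁹)^(1/4) = 287 K.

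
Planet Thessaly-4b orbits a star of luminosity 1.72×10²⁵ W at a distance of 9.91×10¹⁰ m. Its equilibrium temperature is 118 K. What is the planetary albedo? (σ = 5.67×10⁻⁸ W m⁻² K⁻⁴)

A ≈ 0.68

Flux: S = L/(4πd²) = 1.72×10²⁵/(4π×(9.91×10¹⁰)²) = 139 W m⁻².
From T_eq⁴ = S(1−A)/(4σ): 1−A = 4σT_eq⁴/S.
1−A = 4 × 5.67×10⁻⁸ × (118)⁴ / 139 = 0.316.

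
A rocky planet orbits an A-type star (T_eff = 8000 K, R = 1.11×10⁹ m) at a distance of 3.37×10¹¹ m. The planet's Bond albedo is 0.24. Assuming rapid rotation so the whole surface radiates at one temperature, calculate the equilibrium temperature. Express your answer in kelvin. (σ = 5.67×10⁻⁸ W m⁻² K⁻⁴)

T_eq ≈ 303 K

L = 4πR_⋆²σT_⋆⁴ = 4π(1.11×10⁹)² × 5.67×10⁻⁸ × (8000)⁴ = 3.60×10²⁷ W.
S = L/(4πd²) = 2520 W m⁻².
Energy balance: absorbed = emitted ⇒ πR²·S(1−A) = 4πR²·σT_eq⁴, so T_eq⁴ = S(1−A)/(4σ).
T_eq = [2520 × 0.76 / (4 × 5.67×10⁻⁸)]^(1/4) = (8.44×10⁹)^(1/4) = 303 K.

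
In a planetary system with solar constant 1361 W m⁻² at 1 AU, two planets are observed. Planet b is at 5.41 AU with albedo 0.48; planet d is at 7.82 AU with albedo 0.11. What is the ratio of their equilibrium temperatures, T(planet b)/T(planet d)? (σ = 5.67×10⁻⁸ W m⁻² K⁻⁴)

T₁/T₂ ≈ 1.051

T_eq = [S₀(1−A)/(4σd²)]^(1/4), so T ∝ (1−A)^(1/4) / √d.
T₁ = [1361×0.52/(4×5.67×10⁻⁸×5.41²)]^(1/4) = 101.61 K.
T₂ = [1361×0.89/(4×5.67×10⁻⁸×7.82²)]^(1/4) = 96.67 K.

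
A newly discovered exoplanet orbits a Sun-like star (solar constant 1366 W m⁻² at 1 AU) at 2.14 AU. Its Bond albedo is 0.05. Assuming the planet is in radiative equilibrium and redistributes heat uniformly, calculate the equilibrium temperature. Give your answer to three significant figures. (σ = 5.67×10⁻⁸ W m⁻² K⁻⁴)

Flux at 2.14 AU: S = 1366/2.14² = 298 W m⁻².
Energy balance: absorbed = emitted ⇒ πR²·S(1−A) = 4πR²·σT_eq⁴, so T_eq⁴ = S(1−A)/(4σ).
T_eq = [298 × 0.95 / (4 × 5.67×10⁻⁸)]^(1/4) = (1.25×10⁹)^(1/4) = 188 K.

T_eq ≈ 188 K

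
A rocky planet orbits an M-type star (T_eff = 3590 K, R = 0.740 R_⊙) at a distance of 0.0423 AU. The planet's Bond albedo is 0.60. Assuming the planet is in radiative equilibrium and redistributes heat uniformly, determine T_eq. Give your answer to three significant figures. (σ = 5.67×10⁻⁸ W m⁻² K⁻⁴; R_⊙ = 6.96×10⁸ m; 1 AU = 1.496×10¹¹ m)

R_⋆ = 0.740 × 6.96×10⁸ = 5.15×10⁸ m.
d = 0.0423 AU = 6.33×10⁹ m.
L = 4πR_⋆²σT_⋆⁴ = 4π(5.15×10⁸)² × 5.67×10⁻⁸ × (3590)⁴ = 3.14×10²⁵ W.
S = L/(4πd²) = 6.24×10⁴ W m⁻².
Energy balance: absorbed = emitted ⇒ πR²·S(1−A) = 4πR²·σT_eq⁴, so T_eq⁴ = S(1−A)/(4σ).
T_eq = [6.24×10⁴ × 0.40 / (4 × 5.67×10⁻⁸)]^(1/4) = (1.10×10¹¹)^(1/4) = 576 K.

T_eq ≈ 576 K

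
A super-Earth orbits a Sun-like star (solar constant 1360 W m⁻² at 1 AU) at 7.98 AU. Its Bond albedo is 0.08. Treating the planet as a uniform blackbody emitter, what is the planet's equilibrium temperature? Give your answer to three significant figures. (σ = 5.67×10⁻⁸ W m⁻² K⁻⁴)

Flux at 7.98 AU: S = 1360/7.98² = 21.4 W m⁻².
Energy balance: absorbed = emitted ⇒ πR²·S(1−A) = 4πR²·σT_eq⁴, so T_eq⁴ = S(1−A)/(4σ).
T_eq = [21.4 × 0.92 / (4 × 5.67×10⁻⁸)]^(1/4) = (8.66×10⁷)^(1/4) = 96.5 K.

T_eq ≈ 96.5 K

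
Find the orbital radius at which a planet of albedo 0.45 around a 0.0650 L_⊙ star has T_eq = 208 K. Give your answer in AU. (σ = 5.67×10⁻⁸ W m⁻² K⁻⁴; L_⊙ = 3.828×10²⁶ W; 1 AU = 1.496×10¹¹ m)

d ≈ 0.339 AU

L = 0.0650 × 3.828×10²⁶ = 2.49×10²⁵ W.
From T_eq⁴ = L(1−A)/(16πσd²): d = √[L(1−A)/(16πσT_eq⁴)].
d = √[2.49×10²⁵ × 0.55 / (16π × 5.67×10⁻⁸ × (208)⁴)] = 5.06×10¹⁰ m = 0.339 AU.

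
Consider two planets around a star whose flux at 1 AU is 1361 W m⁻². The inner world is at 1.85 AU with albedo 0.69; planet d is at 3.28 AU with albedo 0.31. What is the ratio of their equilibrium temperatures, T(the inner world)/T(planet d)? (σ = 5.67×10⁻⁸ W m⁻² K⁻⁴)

T_eq = [S₀(1−A)/(4σd²)]^(1/4), so T ∝ (1−A)^(1/4) / √d.
T₁ = [1361×0.31/(4×5.67×10⁻⁸×1.85²)]^(1/4) = 152.69 K.
T₂ = [1361×0.69/(4×5.67×10⁻⁸×3.28²)]^(1/4) = 140.06 K.

T₁/T₂ ≈ 1.090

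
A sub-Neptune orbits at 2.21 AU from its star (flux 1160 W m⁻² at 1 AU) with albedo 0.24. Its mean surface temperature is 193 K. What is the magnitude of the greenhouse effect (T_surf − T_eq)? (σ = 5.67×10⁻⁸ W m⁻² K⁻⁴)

S = 1160/2.21² = 237.5 W m⁻².
T_eq = [S(1−A)/(4σ)]^(1/4) = [237.5×0.76/(4×5.67×10⁻⁸)]^(1/4) = 168.0 K.
ΔT = T_surf − T_eq = 193 − 168.0.

ΔT ≈ 25.0 K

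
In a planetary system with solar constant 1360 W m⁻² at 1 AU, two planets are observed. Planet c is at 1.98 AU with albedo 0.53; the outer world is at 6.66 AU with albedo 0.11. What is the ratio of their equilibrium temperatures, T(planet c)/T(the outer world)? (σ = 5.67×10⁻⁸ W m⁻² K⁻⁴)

T_eq = [S₀(1−A)/(4σd²)]^(1/4), so T ∝ (1−A)^(1/4) / √d.
T₁ = [1360×0.47/(4×5.67×10⁻⁸×1.98²)]^(1/4) = 163.74 K.
T₂ = [1360×0.89/(4×5.67×10⁻⁸×6.66²)]^(1/4) = 104.73 K.

T₁/T₂ ≈ 1.563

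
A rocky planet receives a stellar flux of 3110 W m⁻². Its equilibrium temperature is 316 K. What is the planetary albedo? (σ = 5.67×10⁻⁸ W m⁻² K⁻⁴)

From T_eq⁴ = S(1−A)/(4σ): 1−A = 4σT_eq⁴/S.
1−A = 4 × 5.67×10⁻⁸ × (316)⁴ / 3110 = 0.727.

A ≈ 0.27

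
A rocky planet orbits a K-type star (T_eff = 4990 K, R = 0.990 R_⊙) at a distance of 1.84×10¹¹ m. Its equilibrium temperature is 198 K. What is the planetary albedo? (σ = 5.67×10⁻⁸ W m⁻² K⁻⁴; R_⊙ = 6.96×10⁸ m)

R_⋆ = 0.990 × 6.96×10⁸ = 6.89×10⁸ m.
L = 4πR_⋆²σT_⋆⁴ = 4π(6.89×10⁸)² × 5.67×10⁻⁸ × (4990)⁴ = 2.10×10²⁶ W.
S = L/(4πd²) = 493 W m⁻².
From T_eq⁴ = S(1−A)/(4σ): 1−A = 4σT_eq⁴/S.
1−A = 4 × 5.67×10⁻⁸ × (198)⁴ / 493 = 0.707.

A ≈ 0.29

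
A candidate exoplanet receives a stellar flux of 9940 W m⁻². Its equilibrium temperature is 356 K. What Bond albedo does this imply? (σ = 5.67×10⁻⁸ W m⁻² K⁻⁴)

A ≈ 0.63

From T_eq⁴ = S(1−A)/(4σ): 1−A = 4σT_eq⁴/S.
1−A = 4 × 5.67×10⁻⁸ × (356)⁴ / 9940 = 0.366.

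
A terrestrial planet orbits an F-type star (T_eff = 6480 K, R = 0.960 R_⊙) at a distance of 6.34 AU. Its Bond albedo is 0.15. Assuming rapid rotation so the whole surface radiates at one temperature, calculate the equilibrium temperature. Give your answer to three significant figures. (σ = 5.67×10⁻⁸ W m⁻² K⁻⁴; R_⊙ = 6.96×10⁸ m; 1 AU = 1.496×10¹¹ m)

R_⋆ = 0.960 × 6.96×10⁸ = 6.68×10⁸ m.
d = 6.34 AU = 9.48×10¹¹ m.
L = 4πR_⋆²σT_⋆⁴ = 4π(6.68×10⁸)² × 5.67×10⁻⁸ × (6480)⁴ = 5.61×10²⁶ W.
S = L/(4πd²) = 49.6 W m⁻².
Energy balance: absorbed = emitted ⇒ πR²·S(1−A) = 4πR²·σT_eq⁴, so T_eq⁴ = S(1−A)/(4σ).
T_eq = [49.6 × 0.85 / (4 × 5.67×10⁻⁸)]^(1/4) = (1.86×10⁸)^(1/4) = 117 K.

T_eq ≈ 117 K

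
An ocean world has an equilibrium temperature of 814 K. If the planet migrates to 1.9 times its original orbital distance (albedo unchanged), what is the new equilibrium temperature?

T_eq ∝ L^(1/4) · d^(−1/2).
T′ = 814 / 1.9^(1/2) = 591 K.

T_eq ≈ 591 K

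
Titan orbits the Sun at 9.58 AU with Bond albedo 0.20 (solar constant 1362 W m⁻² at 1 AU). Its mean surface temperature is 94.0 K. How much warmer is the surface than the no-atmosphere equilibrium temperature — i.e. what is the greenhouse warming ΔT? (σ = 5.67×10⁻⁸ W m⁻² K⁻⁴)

S = 1362/9.58² = 14.84 W m⁻².
T_eq = [S(1−A)/(4σ)]^(1/4) = [14.84×0.80/(4×5.67×10⁻⁸)]^(1/4) = 85.1 K.
ΔT = T_surf − T_eq = 94 − 85.1.

ΔT ≈ 8.9 K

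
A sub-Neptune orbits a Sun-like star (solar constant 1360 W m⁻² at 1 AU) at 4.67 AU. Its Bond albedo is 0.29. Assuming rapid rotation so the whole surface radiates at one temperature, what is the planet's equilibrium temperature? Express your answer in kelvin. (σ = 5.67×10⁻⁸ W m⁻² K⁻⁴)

Flux at 4.67 AU: S = 1360/4.67² = 62.4 W m⁻².
Energy balance: absorbed = emitted ⇒ πR²·S(1−A) = 4πR²·σT_eq⁴, so T_eq⁴ = S(1−A)/(4σ).
T_eq = [62.4 × 0.71 / (4 × 5.67×10⁻⁸)]^(1/4) = (1.95×10⁸)^(1/4) = 118 K.

T_eq ≈ 118 K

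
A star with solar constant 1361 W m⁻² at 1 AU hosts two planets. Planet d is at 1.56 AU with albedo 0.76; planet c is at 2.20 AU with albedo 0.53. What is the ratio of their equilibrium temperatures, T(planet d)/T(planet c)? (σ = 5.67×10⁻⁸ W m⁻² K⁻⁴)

T₁/T₂ ≈ 1.004

T_eq = [S₀(1−A)/(4σd²)]^(1/4), so T ∝ (1−A)^(1/4) / √d.
T₁ = [1361×0.24/(4×5.67×10⁻⁸×1.56²)]^(1/4) = 155.97 K.
T₂ = [1361×0.47/(4×5.67×10⁻⁸×2.20²)]^(1/4) = 155.37 K.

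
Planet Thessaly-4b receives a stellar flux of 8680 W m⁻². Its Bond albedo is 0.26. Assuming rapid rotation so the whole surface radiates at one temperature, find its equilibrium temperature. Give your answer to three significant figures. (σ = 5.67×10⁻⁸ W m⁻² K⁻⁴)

T_eq ≈ 410 K

Energy balance: absorbed = emitted ⇒ πR²·S(1−A) = 4πR²·σT_eq⁴, so T_eq⁴ = S(1−A)/(4σ).
T_eq = [8680 × 0.74 / (4 × 5.67×10⁻⁸)]^(1/4) = (2.83×10¹⁰)^(1/4) = 410 K.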